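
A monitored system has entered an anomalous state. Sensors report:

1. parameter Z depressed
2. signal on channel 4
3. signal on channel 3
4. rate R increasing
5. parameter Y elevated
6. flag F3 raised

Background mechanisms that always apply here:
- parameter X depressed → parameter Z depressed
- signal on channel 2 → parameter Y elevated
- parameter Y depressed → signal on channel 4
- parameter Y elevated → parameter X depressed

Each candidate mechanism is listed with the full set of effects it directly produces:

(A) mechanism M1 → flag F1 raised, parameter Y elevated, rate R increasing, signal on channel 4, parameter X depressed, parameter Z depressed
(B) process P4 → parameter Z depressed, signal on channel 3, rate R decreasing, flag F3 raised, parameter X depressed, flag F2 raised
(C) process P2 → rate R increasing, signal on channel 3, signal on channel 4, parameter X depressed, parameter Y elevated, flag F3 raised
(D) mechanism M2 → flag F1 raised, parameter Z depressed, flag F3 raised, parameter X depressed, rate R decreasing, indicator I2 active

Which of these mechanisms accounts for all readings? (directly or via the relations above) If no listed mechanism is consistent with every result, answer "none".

C

Per-candidate check:
(A) mechanism M1 — does not account for signal on channel 3, flag F3 raised
(B) process P4 — parameter Z depressed +; signal on channel 4 -; signal on channel 3 +; rate R increasing -; parameter Y elevated -; flag F3 raised +
(C) process P2 — accounts for every observation (parameter Z depressed via parameter X depressed → parameter Z depressed)
(D) mechanism M2 — parameter Z depressed +; signal on channel 4 -; signal on channel 3 -; rate R increasing -; parameter Y elevated -; flag F3 raised +
Only (C) is consistent with every observation.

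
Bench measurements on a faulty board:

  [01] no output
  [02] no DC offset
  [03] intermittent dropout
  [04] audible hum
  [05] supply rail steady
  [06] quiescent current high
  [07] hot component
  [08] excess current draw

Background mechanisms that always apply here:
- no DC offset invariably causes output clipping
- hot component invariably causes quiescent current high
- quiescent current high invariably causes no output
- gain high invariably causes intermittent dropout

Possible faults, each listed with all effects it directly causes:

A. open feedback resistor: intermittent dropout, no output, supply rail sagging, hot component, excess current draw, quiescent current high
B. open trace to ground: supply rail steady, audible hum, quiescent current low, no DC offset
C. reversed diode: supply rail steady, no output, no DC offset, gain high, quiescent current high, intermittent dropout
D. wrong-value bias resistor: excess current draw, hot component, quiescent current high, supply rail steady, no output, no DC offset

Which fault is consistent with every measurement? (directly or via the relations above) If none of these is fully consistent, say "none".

For each candidate, compare predicted effects to what was observed:
(A) open feedback resistor — no output match; no DC offset miss; intermittent dropout match; audible hum miss; supply rail steady miss; quiescent current high match; hot component match; excess current draw match
(B) open trace to ground — fails on no output, intermittent dropout, quiescent current high, hot component, excess current draw (predicts quiescent current low, not quiescent current high)
(C) reversed diode — no output match; no DC offset match; intermittent dropout match; audible hum miss; supply rail steady match; quiescent current high match; hot component miss; excess current draw miss
(D) wrong-value bias resistor — does not account for intermittent dropout, audible hum
No candidate is consistent with all observations.

none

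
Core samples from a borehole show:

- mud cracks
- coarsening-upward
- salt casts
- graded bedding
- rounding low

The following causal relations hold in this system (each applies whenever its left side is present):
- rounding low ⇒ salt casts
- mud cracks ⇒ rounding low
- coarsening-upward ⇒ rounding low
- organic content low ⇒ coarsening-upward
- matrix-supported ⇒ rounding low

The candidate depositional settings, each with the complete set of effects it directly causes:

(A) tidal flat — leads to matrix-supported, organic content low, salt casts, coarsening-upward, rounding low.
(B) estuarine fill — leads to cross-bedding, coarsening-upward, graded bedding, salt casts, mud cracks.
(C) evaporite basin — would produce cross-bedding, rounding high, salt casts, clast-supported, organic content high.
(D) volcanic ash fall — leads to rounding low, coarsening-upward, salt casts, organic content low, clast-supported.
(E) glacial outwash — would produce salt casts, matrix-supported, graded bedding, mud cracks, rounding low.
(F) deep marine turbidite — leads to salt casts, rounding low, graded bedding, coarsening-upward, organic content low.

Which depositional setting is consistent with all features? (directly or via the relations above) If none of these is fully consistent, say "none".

Checking each candidate against the observations:
(A) tidal flat — mud cracks NO; coarsening-upward yes; salt casts yes; graded bedding NO; rounding low yes
(B) estuarine fill — accounts for every observation (rounding low through mud cracks → rounding low)
(C) evaporite basin — fails on mud cracks, coarsening-upward, graded bedding, rounding low (predicts rounding high, not rounding low)
(D) volcanic ash fall — mud cracks NO; coarsening-upward yes; salt casts yes; graded bedding NO; rounding low yes
(E) glacial outwash — does not account for coarsening-upward
(F) deep marine turbidite — does not account for mud cracks
Only (B) is consistent with every observation.

B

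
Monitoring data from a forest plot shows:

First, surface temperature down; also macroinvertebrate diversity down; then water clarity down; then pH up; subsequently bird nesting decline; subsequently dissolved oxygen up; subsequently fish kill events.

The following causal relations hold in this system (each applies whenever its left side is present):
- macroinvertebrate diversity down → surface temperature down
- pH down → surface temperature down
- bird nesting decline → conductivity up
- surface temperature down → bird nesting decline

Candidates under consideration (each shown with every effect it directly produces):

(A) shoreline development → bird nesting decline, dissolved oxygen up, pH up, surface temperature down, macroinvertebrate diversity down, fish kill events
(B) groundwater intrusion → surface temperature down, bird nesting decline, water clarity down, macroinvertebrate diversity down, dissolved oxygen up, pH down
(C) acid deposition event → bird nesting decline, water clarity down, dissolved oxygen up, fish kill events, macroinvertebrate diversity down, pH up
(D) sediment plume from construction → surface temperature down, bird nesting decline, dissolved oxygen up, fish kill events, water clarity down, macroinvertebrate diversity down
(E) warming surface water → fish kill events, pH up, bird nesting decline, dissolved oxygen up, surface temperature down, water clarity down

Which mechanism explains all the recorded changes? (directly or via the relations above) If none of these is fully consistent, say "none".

Checking each candidate against the observations:
(A) shoreline development — surface temperature down yes; macroinvertebrate diversity down yes; water clarity down NO; pH up yes; bird nesting decline yes; dissolved oxygen up yes; fish kill events yes
(B) groundwater intrusion — surface temperature down yes; macroinvertebrate diversity down yes; water clarity down yes; pH up NO; bird nesting decline yes; dissolved oxygen up yes; fish kill events NO
(C) acid deposition event — accounts for every observation (surface temperature down by macroinvertebrate diversity down → surface temperature down)
(D) sediment plume from construction — does not account for pH up
(E) warming surface water — surface temperature down yes; macroinvertebrate diversity down NO; water clarity down yes; pH up yes; bird nesting decline yes; dissolved oxygen up yes; fish kill events yes
Only (C) is consistent with every observation.

C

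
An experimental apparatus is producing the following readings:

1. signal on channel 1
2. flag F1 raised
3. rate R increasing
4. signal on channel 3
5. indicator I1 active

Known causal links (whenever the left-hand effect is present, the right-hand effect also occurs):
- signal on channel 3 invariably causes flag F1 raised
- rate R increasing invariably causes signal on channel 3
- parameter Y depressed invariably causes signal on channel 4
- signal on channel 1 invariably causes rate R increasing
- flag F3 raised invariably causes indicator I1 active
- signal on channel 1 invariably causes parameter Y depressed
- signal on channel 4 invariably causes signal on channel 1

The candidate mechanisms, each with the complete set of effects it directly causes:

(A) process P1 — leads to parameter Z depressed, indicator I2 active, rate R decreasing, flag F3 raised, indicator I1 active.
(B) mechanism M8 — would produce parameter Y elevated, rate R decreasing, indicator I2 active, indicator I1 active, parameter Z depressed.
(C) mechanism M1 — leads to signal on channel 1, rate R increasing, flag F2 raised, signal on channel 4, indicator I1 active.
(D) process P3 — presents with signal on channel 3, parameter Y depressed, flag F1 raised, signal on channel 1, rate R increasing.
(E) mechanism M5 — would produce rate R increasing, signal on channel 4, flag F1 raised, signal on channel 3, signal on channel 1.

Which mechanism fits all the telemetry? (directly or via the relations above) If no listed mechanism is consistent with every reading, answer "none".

C

Testing each hypothesis:
(A) process P1 — signal on channel 1 ✗; flag F1 raised ✗; rate R increasing ✗; signal on channel 3 ✗; indicator I1 active ✓
(B) mechanism M8 — signal on channel 1 ✗; flag F1 raised ✗; rate R increasing ✗; signal on channel 3 ✗; indicator I1 active ✓
(C) mechanism M1 — accounts for every observation (flag F1 raised through rate R increasing → signal on channel 3 → flag F1 raised)
(D) process P3 — signal on channel 1 ✓; flag F1 raised ✓; rate R increasing ✓; signal on channel 3 ✓; indicator I1 active ✗
(E) mechanism M5 — does not account for indicator I1 active
Only (C) is consistent with every observation.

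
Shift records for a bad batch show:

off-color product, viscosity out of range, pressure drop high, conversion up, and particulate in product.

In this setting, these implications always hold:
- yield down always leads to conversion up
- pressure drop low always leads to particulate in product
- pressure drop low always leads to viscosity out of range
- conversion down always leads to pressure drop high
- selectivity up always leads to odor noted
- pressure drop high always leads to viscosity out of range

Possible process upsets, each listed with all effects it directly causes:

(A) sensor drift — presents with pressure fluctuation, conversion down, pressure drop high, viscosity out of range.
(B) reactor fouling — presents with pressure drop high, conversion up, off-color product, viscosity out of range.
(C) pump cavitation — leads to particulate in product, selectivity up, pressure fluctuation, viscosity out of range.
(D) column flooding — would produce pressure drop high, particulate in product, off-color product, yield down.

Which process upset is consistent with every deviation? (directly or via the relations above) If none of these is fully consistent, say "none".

D

Testing each hypothesis:
(A) sensor drift — fails on off-color product, conversion up, particulate in product (predicts conversion down, not conversion up)
(B) reactor fouling — does not account for particulate in product
(C) pump cavitation — does not account for off-color product, pressure drop high, conversion up
(D) column flooding — off-color product yes; viscosity out of range yes (through pressure drop high → viscosity out of range); pressure drop high yes; conversion up yes (through yield down → conversion up); particulate in product yes
(D) alone accounts for all the evidence.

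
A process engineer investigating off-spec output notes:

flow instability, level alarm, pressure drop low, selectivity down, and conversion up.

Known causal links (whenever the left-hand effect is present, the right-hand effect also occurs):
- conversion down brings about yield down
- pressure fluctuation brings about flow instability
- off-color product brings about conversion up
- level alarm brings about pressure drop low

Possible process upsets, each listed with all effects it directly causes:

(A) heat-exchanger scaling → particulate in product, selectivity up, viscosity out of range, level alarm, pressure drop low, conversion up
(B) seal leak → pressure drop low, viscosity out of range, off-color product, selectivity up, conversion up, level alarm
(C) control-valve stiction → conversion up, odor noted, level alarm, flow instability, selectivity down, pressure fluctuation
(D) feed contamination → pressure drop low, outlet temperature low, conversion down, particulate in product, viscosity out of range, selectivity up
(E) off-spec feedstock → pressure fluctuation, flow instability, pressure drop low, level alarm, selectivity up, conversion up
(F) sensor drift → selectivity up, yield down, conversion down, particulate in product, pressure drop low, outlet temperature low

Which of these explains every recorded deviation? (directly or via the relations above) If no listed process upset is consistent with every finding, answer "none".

C

For each candidate, compare predicted effects to what was observed:
(A) heat-exchanger scaling — fails on flow instability, selectivity down (predicts selectivity up, not selectivity down)
(B) seal leak — flow instability -; level alarm +; pressure drop low +; selectivity down -; conversion up +
(C) control-valve stiction — accounts for every observation (pressure drop low through level alarm → pressure drop low)
(D) feed contamination — fails on flow instability, level alarm, selectivity down, conversion up (predicts selectivity up, not selectivity down; predicts conversion down, not conversion up)
(E) off-spec feedstock — fails on selectivity down (predicts selectivity up, not selectivity down)
(F) sensor drift — fails on flow instability, level alarm, selectivity down, conversion up (predicts selectivity up, not selectivity down; predicts conversion down, not conversion up)
(C) is the only candidate with no mismatches.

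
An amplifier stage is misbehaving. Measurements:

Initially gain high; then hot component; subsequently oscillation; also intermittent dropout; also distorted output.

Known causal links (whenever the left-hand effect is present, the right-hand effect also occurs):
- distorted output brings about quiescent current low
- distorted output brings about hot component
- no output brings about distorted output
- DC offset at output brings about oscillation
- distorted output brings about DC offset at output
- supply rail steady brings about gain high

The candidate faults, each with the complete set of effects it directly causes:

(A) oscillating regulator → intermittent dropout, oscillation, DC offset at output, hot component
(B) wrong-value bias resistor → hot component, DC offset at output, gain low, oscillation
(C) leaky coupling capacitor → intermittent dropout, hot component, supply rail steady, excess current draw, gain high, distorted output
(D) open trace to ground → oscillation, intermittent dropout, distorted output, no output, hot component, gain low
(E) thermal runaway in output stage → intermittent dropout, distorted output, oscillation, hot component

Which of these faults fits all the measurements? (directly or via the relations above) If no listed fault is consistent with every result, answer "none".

Testing each hypothesis:
(A) oscillating regulator — gain high miss; hot component match; oscillation match; intermittent dropout match; distorted output miss
(B) wrong-value bias resistor — fails on gain high, intermittent dropout, distorted output (predicts gain low, not gain high)
(C) leaky coupling capacitor — gain high match; hot component match; oscillation match (via distorted output → DC offset at output → oscillation); intermittent dropout match; distorted output match
(D) open trace to ground — fails on gain high (predicts gain low, not gain high)
(E) thermal runaway in output stage — gain high miss; hot component match; oscillation match; intermittent dropout match; distorted output match
Only (C) is consistent with every observation.

C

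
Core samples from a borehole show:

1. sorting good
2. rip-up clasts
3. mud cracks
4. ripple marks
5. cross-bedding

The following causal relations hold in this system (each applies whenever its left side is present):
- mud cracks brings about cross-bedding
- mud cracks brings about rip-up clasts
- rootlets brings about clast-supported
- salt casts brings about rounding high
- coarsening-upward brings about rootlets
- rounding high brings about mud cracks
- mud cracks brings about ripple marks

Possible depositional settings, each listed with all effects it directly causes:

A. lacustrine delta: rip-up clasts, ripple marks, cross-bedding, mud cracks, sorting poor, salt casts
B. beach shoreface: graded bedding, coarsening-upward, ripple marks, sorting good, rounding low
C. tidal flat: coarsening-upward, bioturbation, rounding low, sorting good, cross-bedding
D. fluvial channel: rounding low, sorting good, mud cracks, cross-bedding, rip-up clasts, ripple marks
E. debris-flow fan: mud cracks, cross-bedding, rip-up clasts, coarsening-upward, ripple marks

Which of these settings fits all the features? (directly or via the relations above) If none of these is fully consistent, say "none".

D

Testing each hypothesis:
(A) lacustrine delta — sorting good ✗; rip-up clasts ✓; mud cracks ✓; ripple marks ✓; cross-bedding ✓
(B) beach shoreface — sorting good ✓; rip-up clasts ✗; mud cracks ✗; ripple marks ✓; cross-bedding ✗
(C) tidal flat — sorting good ✓; rip-up clasts ✗; mud cracks ✗; ripple marks ✗; cross-bedding ✓
(D) fluvial channel — sorting good ✓; rip-up clasts ✓; mud cracks ✓; ripple marks ✓; cross-bedding ✓
(E) debris-flow fan — sorting good ✗; rip-up clasts ✓; mud cracks ✓; ripple marks ✓; cross-bedding ✓
(D) is the only candidate with no mismatches.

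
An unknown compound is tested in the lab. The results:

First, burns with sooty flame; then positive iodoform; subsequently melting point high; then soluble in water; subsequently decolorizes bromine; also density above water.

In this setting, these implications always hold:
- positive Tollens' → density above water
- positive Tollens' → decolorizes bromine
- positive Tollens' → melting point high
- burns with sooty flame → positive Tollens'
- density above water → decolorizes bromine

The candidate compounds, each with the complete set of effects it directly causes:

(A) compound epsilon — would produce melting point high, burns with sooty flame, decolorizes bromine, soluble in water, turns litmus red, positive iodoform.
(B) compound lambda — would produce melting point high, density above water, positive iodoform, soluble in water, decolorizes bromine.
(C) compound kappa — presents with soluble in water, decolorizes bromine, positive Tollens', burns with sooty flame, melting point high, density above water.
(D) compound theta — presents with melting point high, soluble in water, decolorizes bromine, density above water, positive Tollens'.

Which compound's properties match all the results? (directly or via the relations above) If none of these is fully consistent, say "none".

A

For each candidate, compare predicted effects to what was observed:
(A) compound epsilon — accounts for every observation (density above water through burns with sooty flame → positive Tollens' → density above water)
(B) compound lambda — burns with sooty flame -; positive iodoform +; melting point high +; soluble in water +; decolorizes bromine +; density above water +
(C) compound kappa — burns with sooty flame +; positive iodoform -; melting point high +; soluble in water +; decolorizes bromine +; density above water +
(D) compound theta — burns with sooty flame -; positive iodoform -; melting point high +; soluble in water +; decolorizes bromine +; density above water +
(A) is the only candidate with no mismatches.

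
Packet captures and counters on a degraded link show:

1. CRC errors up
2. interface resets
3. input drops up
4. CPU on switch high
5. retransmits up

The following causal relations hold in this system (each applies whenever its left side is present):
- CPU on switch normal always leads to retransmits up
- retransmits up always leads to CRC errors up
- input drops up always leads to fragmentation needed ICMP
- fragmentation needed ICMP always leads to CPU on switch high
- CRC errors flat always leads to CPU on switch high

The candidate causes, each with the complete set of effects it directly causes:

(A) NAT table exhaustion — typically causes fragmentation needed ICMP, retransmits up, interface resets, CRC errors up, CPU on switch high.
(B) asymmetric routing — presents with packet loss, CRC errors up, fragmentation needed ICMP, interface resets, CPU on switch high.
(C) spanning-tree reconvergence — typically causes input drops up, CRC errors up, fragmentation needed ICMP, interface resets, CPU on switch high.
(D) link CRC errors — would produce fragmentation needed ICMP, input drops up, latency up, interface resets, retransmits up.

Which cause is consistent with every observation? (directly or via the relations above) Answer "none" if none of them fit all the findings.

For each candidate, compare predicted effects to what was observed:
(A) NAT table exhaustion — CRC errors up ✓; interface resets ✓; input drops up ✗; CPU on switch high ✓; retransmits up ✓
(B) asymmetric routing — CRC errors up ✓; interface resets ✓; input drops up ✗; CPU on switch high ✓; retransmits up ✗
(C) spanning-tree reconvergence — does not account for retransmits up
(D) link CRC errors — CRC errors up ✓ (by retransmits up → CRC errors up); interface resets ✓; input drops up ✓; CPU on switch high ✓ (by fragmentation needed ICMP → CPU on switch high); retransmits up ✓
Only (D) is consistent with every observation.

D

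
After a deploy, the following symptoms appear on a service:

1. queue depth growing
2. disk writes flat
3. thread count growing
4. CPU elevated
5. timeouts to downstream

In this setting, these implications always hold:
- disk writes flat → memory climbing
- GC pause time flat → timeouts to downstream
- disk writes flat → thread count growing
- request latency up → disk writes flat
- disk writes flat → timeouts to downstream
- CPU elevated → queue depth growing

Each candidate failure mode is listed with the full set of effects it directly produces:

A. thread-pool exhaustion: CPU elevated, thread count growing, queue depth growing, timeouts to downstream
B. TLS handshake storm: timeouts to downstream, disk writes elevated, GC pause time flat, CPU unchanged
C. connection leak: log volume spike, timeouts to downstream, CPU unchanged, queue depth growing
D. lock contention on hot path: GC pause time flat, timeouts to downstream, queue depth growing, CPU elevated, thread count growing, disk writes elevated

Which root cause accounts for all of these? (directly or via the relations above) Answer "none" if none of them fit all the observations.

none

For each candidate, compare predicted effects to what was observed:
(A) thread-pool exhaustion — queue depth growing yes; disk writes flat NO; thread count growing yes; CPU elevated yes; timeouts to downstream yes
(B) TLS handshake storm — fails on queue depth growing, disk writes flat, thread count growing, CPU elevated (predicts disk writes elevated, not disk writes flat; predicts CPU unchanged, not CPU elevated)
(C) connection leak — queue depth growing yes; disk writes flat NO; thread count growing NO; CPU elevated NO; timeouts to downstream yes
(D) lock contention on hot path — fails on disk writes flat (predicts disk writes elevated, not disk writes flat)
None of the listed candidates fits everything.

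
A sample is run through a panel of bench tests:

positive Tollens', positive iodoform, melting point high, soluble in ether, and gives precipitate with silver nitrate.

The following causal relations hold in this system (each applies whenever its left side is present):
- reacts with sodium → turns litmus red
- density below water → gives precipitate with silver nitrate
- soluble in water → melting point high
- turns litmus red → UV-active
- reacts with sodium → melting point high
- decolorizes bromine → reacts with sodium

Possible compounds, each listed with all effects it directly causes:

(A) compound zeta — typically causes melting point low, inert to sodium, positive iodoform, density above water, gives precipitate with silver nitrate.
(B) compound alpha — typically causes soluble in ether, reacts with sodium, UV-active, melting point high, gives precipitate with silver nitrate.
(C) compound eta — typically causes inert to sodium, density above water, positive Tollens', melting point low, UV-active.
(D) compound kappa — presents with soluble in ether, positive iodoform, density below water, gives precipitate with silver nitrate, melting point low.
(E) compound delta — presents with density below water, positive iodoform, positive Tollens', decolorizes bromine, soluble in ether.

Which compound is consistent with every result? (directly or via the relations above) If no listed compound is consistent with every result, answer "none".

For each candidate, compare predicted effects to what was observed:
(A) compound zeta — positive Tollens' -; positive iodoform +; melting point high -; soluble in ether -; gives precipitate with silver nitrate +
(B) compound alpha — positive Tollens' -; positive iodoform -; melting point high +; soluble in ether +; gives precipitate with silver nitrate +
(C) compound eta — positive Tollens' +; positive iodoform -; melting point high -; soluble in ether -; gives precipitate with silver nitrate -
(D) compound kappa — positive Tollens' -; positive iodoform +; melting point high -; soluble in ether +; gives precipitate with silver nitrate +
(E) compound delta — positive Tollens' +; positive iodoform +; melting point high + (by decolorizes bromine → reacts with sodium → melting point high); soluble in ether +; gives precipitate with silver nitrate + (by density below water → gives precipitate with silver nitrate)
(E) is the only candidate with no mismatches.

E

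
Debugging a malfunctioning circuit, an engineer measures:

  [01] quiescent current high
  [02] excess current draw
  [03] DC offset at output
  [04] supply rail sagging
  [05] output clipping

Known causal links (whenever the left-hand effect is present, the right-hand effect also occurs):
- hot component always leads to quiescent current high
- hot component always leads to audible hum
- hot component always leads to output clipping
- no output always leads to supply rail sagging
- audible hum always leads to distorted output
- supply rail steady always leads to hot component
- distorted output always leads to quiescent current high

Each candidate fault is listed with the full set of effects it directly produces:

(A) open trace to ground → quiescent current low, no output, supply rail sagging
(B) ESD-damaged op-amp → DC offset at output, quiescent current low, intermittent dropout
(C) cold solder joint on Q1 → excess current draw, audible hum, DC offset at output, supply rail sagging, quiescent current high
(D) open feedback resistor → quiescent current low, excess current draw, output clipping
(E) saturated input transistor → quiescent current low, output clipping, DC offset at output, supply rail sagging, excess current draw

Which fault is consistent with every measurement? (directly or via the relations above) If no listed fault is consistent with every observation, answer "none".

none

For each candidate, compare predicted effects to what was observed:
(A) open trace to ground — fails on quiescent current high, excess current draw, DC offset at output, output clipping (predicts quiescent current low, not quiescent current high)
(B) ESD-damaged op-amp — fails on quiescent current high, excess current draw, supply rail sagging, output clipping (predicts quiescent current low, not quiescent current high)
(C) cold solder joint on Q1 — does not account for output clipping
(D) open feedback resistor — fails on quiescent current high, DC offset at output, supply rail sagging (predicts quiescent current low, not quiescent current high)
(E) saturated input transistor — quiescent current high miss; excess current draw match; DC offset at output match; supply rail sagging match; output clipping match
No candidate is consistent with all observations.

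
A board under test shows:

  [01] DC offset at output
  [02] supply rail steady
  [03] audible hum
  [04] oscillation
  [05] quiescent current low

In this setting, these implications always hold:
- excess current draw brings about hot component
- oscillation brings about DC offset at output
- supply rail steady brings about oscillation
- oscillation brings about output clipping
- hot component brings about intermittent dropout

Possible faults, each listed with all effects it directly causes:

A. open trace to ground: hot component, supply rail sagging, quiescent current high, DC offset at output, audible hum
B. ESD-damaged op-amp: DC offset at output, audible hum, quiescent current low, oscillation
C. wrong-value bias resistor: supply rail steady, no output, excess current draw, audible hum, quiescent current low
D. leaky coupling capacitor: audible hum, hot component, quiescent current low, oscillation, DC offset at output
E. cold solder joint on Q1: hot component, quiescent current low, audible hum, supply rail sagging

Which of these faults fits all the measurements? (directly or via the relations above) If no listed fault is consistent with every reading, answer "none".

Per-candidate check:
(A) open trace to ground — DC offset at output +; supply rail steady -; audible hum +; oscillation -; quiescent current low -
(B) ESD-damaged op-amp — DC offset at output +; supply rail steady -; audible hum +; oscillation +; quiescent current low +
(C) wrong-value bias resistor — DC offset at output + (through supply rail steady → oscillation → DC offset at output); supply rail steady +; audible hum +; oscillation + (through supply rail steady → oscillation); quiescent current low +
(D) leaky coupling capacitor — DC offset at output +; supply rail steady -; audible hum +; oscillation +; quiescent current low +
(E) cold solder joint on Q1 — DC offset at output -; supply rail steady -; audible hum +; oscillation -; quiescent current low +
(C) alone accounts for all the evidence.

C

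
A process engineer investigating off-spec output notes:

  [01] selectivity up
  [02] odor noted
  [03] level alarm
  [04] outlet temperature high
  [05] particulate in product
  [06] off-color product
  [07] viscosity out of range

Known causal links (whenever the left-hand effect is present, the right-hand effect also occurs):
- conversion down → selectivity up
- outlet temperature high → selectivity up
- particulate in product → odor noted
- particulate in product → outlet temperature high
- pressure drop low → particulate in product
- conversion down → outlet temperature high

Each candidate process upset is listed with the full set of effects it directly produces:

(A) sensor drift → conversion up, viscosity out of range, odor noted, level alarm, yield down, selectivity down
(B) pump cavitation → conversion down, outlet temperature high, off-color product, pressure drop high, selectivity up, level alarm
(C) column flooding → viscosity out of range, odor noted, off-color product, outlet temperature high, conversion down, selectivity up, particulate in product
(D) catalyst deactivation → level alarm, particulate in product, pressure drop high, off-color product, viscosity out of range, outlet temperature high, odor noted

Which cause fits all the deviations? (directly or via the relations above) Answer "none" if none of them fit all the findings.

D

Checking each candidate against the observations:
(A) sensor drift — selectivity up NO; odor noted yes; level alarm yes; outlet temperature high NO; particulate in product NO; off-color product NO; viscosity out of range yes
(B) pump cavitation — selectivity up yes; odor noted NO; level alarm yes; outlet temperature high yes; particulate in product NO; off-color product yes; viscosity out of range NO
(C) column flooding — selectivity up yes; odor noted yes; level alarm NO; outlet temperature high yes; particulate in product yes; off-color product yes; viscosity out of range yes
(D) catalyst deactivation — selectivity up yes (through outlet temperature high → selectivity up); odor noted yes; level alarm yes; outlet temperature high yes; particulate in product yes; off-color product yes; viscosity out of range yes
(D) is the only candidate with no mismatches.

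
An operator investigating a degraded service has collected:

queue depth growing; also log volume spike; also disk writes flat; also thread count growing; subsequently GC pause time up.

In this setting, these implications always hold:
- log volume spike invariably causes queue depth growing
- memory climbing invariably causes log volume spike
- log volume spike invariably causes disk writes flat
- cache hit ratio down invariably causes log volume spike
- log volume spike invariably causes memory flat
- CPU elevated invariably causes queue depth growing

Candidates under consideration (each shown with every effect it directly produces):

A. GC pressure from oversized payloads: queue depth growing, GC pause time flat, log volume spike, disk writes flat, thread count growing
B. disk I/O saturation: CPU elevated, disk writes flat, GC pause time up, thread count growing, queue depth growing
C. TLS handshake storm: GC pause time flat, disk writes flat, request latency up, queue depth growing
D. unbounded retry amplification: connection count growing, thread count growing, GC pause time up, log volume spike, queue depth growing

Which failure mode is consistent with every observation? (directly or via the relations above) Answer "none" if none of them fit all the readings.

D

For each candidate, compare predicted effects to what was observed:
(A) GC pressure from oversized payloads — queue depth growing ✓; log volume spike ✓; disk writes flat ✓; thread count growing ✓; GC pause time up ✗
(B) disk I/O saturation — queue depth growing ✓; log volume spike ✗; disk writes flat ✓; thread count growing ✓; GC pause time up ✓
(C) TLS handshake storm — fails on log volume spike, thread count growing, GC pause time up (predicts GC pause time flat, not GC pause time up)
(D) unbounded retry amplification — accounts for every observation (disk writes flat by log volume spike → disk writes flat)
(D) is the only candidate with no mismatches.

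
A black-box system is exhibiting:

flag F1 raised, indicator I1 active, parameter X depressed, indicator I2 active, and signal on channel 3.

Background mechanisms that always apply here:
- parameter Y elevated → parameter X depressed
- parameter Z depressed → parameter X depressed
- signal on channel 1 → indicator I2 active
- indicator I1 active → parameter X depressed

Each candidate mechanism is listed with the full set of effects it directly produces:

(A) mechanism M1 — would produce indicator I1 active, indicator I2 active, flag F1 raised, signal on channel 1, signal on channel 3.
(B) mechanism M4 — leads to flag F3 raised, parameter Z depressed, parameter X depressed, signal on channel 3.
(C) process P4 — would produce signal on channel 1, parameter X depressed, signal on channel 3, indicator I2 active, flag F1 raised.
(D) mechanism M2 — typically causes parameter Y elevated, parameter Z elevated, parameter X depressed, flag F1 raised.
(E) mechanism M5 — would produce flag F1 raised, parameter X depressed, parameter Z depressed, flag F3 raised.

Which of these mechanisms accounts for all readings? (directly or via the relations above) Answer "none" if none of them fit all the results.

A

Per-candidate check:
(A) mechanism M1 — flag F1 raised ✓; indicator I1 active ✓; parameter X depressed ✓ (through indicator I1 active → parameter X depressed); indicator I2 active ✓; signal on channel 3 ✓
(B) mechanism M4 — does not account for flag F1 raised, indicator I1 active, indicator I2 active
(C) process P4 — does not account for indicator I1 active
(D) mechanism M2 — flag F1 raised ✓; indicator I1 active ✗; parameter X depressed ✓; indicator I2 active ✗; signal on channel 3 ✗
(E) mechanism M5 — flag F1 raised ✓; indicator I1 active ✗; parameter X depressed ✓; indicator I2 active ✗; signal on channel 3 ✗
(A) is the only candidate with no mismatches.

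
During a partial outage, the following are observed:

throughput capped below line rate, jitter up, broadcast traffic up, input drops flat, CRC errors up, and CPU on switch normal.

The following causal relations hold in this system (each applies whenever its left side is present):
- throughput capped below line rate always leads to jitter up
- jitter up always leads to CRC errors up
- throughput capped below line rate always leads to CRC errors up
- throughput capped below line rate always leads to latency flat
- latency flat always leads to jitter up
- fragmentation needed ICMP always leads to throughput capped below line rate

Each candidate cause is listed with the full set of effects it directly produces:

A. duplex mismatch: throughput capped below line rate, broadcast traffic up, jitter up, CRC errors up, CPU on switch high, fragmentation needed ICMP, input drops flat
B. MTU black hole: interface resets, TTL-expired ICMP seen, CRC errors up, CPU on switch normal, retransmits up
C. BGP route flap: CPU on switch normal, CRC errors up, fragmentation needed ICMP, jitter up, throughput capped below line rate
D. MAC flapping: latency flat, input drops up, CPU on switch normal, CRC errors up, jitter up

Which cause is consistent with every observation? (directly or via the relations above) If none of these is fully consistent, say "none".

none

Checking each candidate against the observations:
(A) duplex mismatch — fails on CPU on switch normal (predicts CPU on switch high, not CPU on switch normal)
(B) MTU black hole — does not account for throughput capped below line rate, jitter up, broadcast traffic up, input drops flat
(C) BGP route flap — throughput capped below line rate yes; jitter up yes; broadcast traffic up NO; input drops flat NO; CRC errors up yes; CPU on switch normal yes
(D) MAC flapping — throughput capped below line rate NO; jitter up yes; broadcast traffic up NO; input drops flat NO; CRC errors up yes; CPU on switch normal yes
None of the listed candidates fits everything.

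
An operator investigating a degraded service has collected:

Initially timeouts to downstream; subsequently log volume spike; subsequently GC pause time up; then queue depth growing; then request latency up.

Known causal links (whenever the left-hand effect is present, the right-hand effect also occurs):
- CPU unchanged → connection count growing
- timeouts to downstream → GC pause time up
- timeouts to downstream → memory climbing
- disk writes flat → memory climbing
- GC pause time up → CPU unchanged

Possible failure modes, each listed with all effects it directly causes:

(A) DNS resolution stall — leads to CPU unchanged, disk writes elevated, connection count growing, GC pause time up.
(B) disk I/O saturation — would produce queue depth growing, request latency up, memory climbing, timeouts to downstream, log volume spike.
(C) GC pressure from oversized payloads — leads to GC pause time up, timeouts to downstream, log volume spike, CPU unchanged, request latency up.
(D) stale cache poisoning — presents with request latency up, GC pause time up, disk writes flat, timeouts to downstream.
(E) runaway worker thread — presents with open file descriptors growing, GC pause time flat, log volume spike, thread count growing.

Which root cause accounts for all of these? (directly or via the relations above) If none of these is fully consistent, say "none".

B

Testing each hypothesis:
(A) DNS resolution stall — does not account for timeouts to downstream, log volume spike, queue depth growing, request latency up
(B) disk I/O saturation — accounts for every observation (GC pause time up by timeouts to downstream → GC pause time up)
(C) GC pressure from oversized payloads — timeouts to downstream ✓; log volume spike ✓; GC pause time up ✓; queue depth growing ✗; request latency up ✓
(D) stale cache poisoning — does not account for log volume spike, queue depth growing
(E) runaway worker thread — timeouts to downstream ✗; log volume spike ✓; GC pause time up ✗; queue depth growing ✗; request latency up ✗
(B) alone accounts for all the evidence.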